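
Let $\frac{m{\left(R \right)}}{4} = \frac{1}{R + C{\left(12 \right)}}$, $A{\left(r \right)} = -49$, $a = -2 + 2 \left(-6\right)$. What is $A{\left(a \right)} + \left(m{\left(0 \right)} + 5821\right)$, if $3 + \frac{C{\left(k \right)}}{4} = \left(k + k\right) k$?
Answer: $\frac{1645021}{285} \approx 5772.0$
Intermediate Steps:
$a = -14$ ($a = -2 - 12 = -14$)
$C{\left(k \right)} = -12 + 8 k^{2}$ ($C{\left(k \right)} = -12 + 4 \left(k + k\right) k = -12 + 4 \cdot 2 k k = -12 + 4 \cdot 2 k^{2} = -12 + 8 k^{2}$)
$m{\left(R \right)} = \frac{4}{1140 + R}$ ($m{\left(R \right)} = \frac{4}{R - \left(12 - 8 \cdot 12^{2}\right)} = \frac{4}{R + \left(-12 + 8 \cdot 144\right)} = \frac{4}{R + \left(-12 + 1152\right)} = \frac{4}{R + 1140} = \frac{4}{1140 + R}$)
$A{\left(a \right)} + \left(m{\left(0 \right)} + 5821\right) = -49 + \left(\frac{4}{1140 + 0} + 5821\right) = -49 + \left(\frac{4}{1140} + 5821\right) = -49 + \left(4 \cdot \frac{1}{1140} + 5821\right) = -49 + \left(\frac{1}{285} + 5821\right) = -49 + \frac{1658986}{285} = \frac{1645021}{285}$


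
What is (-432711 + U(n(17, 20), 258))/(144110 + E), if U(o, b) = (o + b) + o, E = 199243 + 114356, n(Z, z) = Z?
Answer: -432419/457709 ≈ -0.94475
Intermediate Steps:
E = 313599
U(o, b) = b + 2*o (U(o, b) = (b + o) + o = b + 2*o)
(-432711 + U(n(17, 20), 258))/(144110 + E) = (-432711 + (258 + 2*17))/(144110 + 313599) = (-432711 + (258 + 34))/457709 = (-432711 + 292)*(1/457709) = -432419*1/457709 = -432419/457709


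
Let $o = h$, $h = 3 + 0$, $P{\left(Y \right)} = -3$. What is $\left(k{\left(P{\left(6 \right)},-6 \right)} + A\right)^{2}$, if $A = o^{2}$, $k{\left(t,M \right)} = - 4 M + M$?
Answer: $729$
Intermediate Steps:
$k{\left(t,M \right)} = - 3 M$
$h = 3$
$o = 3$
$A = 9$ ($A = 3^{2} = 9$)
$\left(k{\left(P{\left(6 \right)},-6 \right)} + A\right)^{2} = \left(\left(-3\right) \left(-6\right) + 9\right)^{2} = \left(18 + 9\right)^{2} = 27^{2} = 729$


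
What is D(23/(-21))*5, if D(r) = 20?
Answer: 100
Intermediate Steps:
D(23/(-21))*5 = 20*5 = 100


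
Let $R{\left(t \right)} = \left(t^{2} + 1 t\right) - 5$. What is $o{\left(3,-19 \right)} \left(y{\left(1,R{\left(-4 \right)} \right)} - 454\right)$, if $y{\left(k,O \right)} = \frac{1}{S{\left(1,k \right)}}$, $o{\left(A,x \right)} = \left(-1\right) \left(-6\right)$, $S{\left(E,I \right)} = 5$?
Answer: $- \frac{13614}{5} \approx -2722.8$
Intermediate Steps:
$o{\left(A,x \right)} = 6$
$R{\left(t \right)} = -5 + t + t^{2}$ ($R{\left(t \right)} = \left(t^{2} + t\right) - 5 = \left(t + t^{2}\right) - 5 = -5 + t + t^{2}$)
$y{\left(k,O \right)} = \frac{1}{5}$
$o{\left(3,-19 \right)} \left(y{\left(1,R{\left(-4 \right)} \right)} - 454\right) = 6 \left(\frac{1}{5} - 454\right) = 6 \left(- \frac{2269}{5}\right) = - \frac{13614}{5}$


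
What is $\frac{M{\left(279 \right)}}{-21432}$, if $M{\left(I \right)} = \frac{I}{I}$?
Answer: $- \frac{1}{21432} \approx -4.6659 \cdot 10^{-5}$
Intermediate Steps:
$M{\left(I \right)} = 1$
$\frac{M{\left(279 \right)}}{-21432} = 1 \frac{1}{-21432} = 1 \left(- \frac{1}{21432}\right) = - \frac{1}{21432}$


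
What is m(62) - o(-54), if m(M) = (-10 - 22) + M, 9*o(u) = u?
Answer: 36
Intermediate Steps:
o(u) = u/9
m(M) = -32 + M
m(62) - o(-54) = (-32 + 62) - (-54)/9 = 30 - 1*(-6) = 30 + 6 = 36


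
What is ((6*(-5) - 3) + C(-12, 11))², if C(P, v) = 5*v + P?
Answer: 100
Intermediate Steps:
C(P, v) = P + 5*v
((6*(-5) - 3) + C(-12, 11))² = ((6*(-5) - 3) + (-12 + 5*11))² = ((-30 - 3) + (-12 + 55))² = (-33 + 43)² = 10² = 100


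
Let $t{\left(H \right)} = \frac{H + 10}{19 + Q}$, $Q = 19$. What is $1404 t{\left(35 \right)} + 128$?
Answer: $\frac{34022}{19} \approx 1790.6$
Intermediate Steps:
$t{\left(H \right)} = \frac{5}{19} + \frac{H}{38}$ ($t{\left(H \right)} = \frac{H + 10}{19 + 19} = \frac{10 + H}{38} = \left(10 + H\right) \frac{1}{38} = \frac{5}{19} + \frac{H}{38}$)
$1404 t{\left(35 \right)} + 128 = 1404 \left(\frac{5}{19} + \frac{1}{38} \cdot 35\right) + 128 = 1404 \left(\frac{5}{19} + \frac{35}{38}\right) + 128 = 1404 \cdot \frac{45}{38} + 128 = \frac{31590}{19} + 128 = \frac{34022}{19}$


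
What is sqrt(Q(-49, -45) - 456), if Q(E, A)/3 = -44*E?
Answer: 6*sqrt(167) ≈ 77.537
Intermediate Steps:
Q(E, A) = -132*E (Q(E, A) = 3*(-44*E) = -132*E)
sqrt(Q(-49, -45) - 456) = sqrt(-132*(-49) - 456) = sqrt(6468 - 456) = sqrt(6012) = 6*sqrt(167)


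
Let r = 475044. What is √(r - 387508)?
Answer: 4*√5471 ≈ 295.86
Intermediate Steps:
√(r - 387508) = √(475044 - 387508) = √87536 = 4*√5471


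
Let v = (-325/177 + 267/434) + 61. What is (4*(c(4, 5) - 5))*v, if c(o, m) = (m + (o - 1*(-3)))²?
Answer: 1276605746/38409 ≈ 33237.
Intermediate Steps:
c(o, m) = (3 + m + o)² (c(o, m) = (m + (o + 3))² = (m + (3 + o))² = (3 + m + o)²)
v = 4592107/76818 (v = (-325*1/177 + 267*(1/434)) + 61 = (-325/177 + 267/434) + 61 = -93791/76818 + 61 = 4592107/76818 ≈ 59.779)
(4*(c(4, 5) - 5))*v = (4*((3 + 5 + 4)² - 5))*(4592107/76818) = (4*(12² - 5))*(4592107/76818) = (4*(144 - 5))*(4592107/76818) = (4*139)*(4592107/76818) = 556*(4592107/76818) = 1276605746/38409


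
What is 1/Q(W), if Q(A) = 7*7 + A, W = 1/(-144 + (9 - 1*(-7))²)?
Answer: 112/5489 ≈ 0.020404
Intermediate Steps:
W = 1/112 (W = 1/(-144 + (9 + 7)²) = 1/(-144 + 16²) = 1/(-144 + 256) = 1/112 ≈ 0.0089286)
Q(A) = 49 + A
1/Q(W) = 1/(49 + 1/112) = 1/(5489/112) = 112/5489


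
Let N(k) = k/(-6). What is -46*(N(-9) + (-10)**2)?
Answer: -4669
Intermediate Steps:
N(k) = -k/6 (N(k) = k*(-1/6) = -k/6)
-46*(N(-9) + (-10)**2) = -46*(-1/6*(-9) + (-10)**2) = -46*(3/2 + 100) = -46*203/2 = -4669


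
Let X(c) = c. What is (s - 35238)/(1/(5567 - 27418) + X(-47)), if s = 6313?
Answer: 632040175/1026998 ≈ 615.42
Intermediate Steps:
(s - 35238)/(1/(5567 - 27418) + X(-47)) = (6313 - 35238)/(1/(5567 - 27418) - 47) = -28925/(1/(-21851) - 47) = -28925/(-1/21851 - 47) = -28925/(-1026998/21851) = -28925*(-21851/1026998) = 632040175/1026998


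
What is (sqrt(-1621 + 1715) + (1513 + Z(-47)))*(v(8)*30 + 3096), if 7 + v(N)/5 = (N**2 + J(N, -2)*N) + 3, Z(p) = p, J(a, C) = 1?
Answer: 19491936 + 13296*sqrt(94) ≈ 1.9621e+7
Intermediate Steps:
v(N) = -20 + 5*N + 5*N**2 (v(N) = -35 + 5*((N**2 + 1*N) + 3) = -35 + 5*((N**2 + N) + 3) = -35 + 5*((N + N**2) + 3) = -35 + 5*(3 + N + N**2) = -35 + (15 + 5*N + 5*N**2) = -20 + 5*N + 5*N**2)
(sqrt(-1621 + 1715) + (1513 + Z(-47)))*(v(8)*30 + 3096) = (sqrt(-1621 + 1715) + (1513 - 47))*((-20 + 5*8 + 5*8**2)*30 + 3096) = (sqrt(94) + 1466)*((-20 + 40 + 5*64)*30 + 3096) = (1466 + sqrt(94))*((-20 + 40 + 320)*30 + 3096) = (1466 + sqrt(94))*(340*30 + 3096) = (1466 + sqrt(94))*(10200 + 3096) = (1466 + sqrt(94))*13296 = 19491936 + 13296*sqrt(94)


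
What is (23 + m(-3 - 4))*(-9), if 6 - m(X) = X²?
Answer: 180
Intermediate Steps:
m(X) = 6 - X²
(23 + m(-3 - 4))*(-9) = (23 + (6 - (-3 - 4)²))*(-9) = (23 + (6 - 1*(-7)²))*(-9) = (23 + (6 - 1*49))*(-9) = (23 + (6 - 49))*(-9) = (23 - 43)*(-9) = -20*(-9) = 180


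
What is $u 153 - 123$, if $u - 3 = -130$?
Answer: $-19554$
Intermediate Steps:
$u = -127$ ($u = 3 - 130 = -127$)
$u 153 - 123 = \left(-127\right) 153 - 123 = -19431 - 123 = -19554$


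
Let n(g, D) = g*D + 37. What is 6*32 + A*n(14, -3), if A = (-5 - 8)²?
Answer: -653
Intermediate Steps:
n(g, D) = 37 + D*g (n(g, D) = D*g + 37 = 37 + D*g)
A = 169 (A = (-13)² = 169)
6*32 + A*n(14, -3) = 6*32 + 169*(37 - 3*14) = 192 + 169*(37 - 42) = 192 + 169*(-5) = 192 - 845 = -653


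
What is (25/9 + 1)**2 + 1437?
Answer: 117553/81 ≈ 1451.3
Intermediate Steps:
(25/9 + 1)**2 + 1437 = (34/9)**2 + 1437 = 1156/81 + 1437 = 117553/81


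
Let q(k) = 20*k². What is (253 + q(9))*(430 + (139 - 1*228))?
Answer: 638693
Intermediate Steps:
(253 + q(9))*(430 + (139 - 1*228)) = (253 + 20*9²)*(430 + (139 - 1*228)) = (253 + 20*81)*(430 + (139 - 228)) = (253 + 1620)*(430 - 89) = 1873*341 = 638693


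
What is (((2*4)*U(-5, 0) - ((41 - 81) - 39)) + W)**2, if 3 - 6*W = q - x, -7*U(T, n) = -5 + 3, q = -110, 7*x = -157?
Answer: 4096576/441 ≈ 9289.3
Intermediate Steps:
x = -157/7 (x = (1/7)*(-157) = -157/7 ≈ -22.429)
U(T, n) = 2/7 (U(T, n) = -(-5 + 3)/7 = -1/7*(-2) = 2/7)
W = 317/21 (W = 1/2 - (-110 - 1*(-157/7))/6 = 1/2 - (-110 + 157/7)/6 = 1/2 - 1/6*(-613/7) = 1/2 + 613/42 = 317/21 ≈ 15.095)
(((2*4)*U(-5, 0) - ((41 - 81) - 39)) + W)**2 = (((2*4)*(2/7) - ((41 - 81) - 39)) + 317/21)**2 = ((8*(2/7) - (-40 - 39)) + 317/21)**2 = ((16/7 - 1*(-79)) + 317/21)**2 = ((16/7 + 79) + 317/21)**2 = (569/7 + 317/21)**2 = (2024/21)**2 = 4096576/441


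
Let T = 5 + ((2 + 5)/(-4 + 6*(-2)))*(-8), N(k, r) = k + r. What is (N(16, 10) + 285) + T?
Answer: 639/2 ≈ 319.50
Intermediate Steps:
T = 17/2 (T = 5 + (7/(-4 - 12))*(-8) = 5 + (7/(-16))*(-8) = 5 + (7*(-1/16))*(-8) = 5 - 7/16*(-8) = 5 + 7/2 = 17/2 ≈ 8.5000)
(N(16, 10) + 285) + T = ((16 + 10) + 285) + 17/2 = (26 + 285) + 17/2 = 311 + 17/2 = 639/2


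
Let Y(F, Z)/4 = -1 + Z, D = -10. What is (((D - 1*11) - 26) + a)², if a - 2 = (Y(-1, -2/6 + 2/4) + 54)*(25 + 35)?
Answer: 8970025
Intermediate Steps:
Y(F, Z) = -4 + 4*Z (Y(F, Z) = 4*(-1 + Z) = -4 + 4*Z)
a = 3042 (a = 2 + ((-4 + 4*(-2/6 + 2/4)) + 54)*(25 + 35) = 2 + ((-4 + 4*(-2*⅙ + 2*(¼))) + 54)*60 = 2 + ((-4 + 4*(-⅓ + ½)) + 54)*60 = 2 + ((-4 + 4*(⅙)) + 54)*60 = 2 + ((-4 + ⅔) + 54)*60 = 2 + (-10/3 + 54)*60 = 2 + (152/3)*60 = 2 + 3040 = 3042)
(((D - 1*11) - 26) + a)² = (((-10 - 1*11) - 26) + 3042)² = (((-10 - 11) - 26) + 3042)² = ((-21 - 26) + 3042)² = (-47 + 3042)² = 2995² = 8970025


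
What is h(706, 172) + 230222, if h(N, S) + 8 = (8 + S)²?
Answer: 262614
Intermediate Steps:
h(N, S) = -8 + (8 + S)²
h(706, 172) + 230222 = (-8 + (8 + 172)²) + 230222 = (-8 + 180²) + 230222 = (-8 + 32400) + 230222 = 32392 + 230222 = 262614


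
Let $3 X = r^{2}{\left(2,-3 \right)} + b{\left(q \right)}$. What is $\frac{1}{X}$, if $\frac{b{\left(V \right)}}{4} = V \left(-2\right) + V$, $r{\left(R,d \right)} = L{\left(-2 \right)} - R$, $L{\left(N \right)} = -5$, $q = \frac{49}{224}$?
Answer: $\frac{24}{385} \approx 0.062338$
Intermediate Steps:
$q = \frac{7}{32}$ ($q = 49 \cdot \frac{1}{224} = \frac{7}{32} \approx 0.21875$)
$r{\left(R,d \right)} = -5 - R$
$b{\left(V \right)} = - 4 V$ ($b{\left(V \right)} = 4 \left(V \left(-2\right) + V\right) = 4 \left(- 2 V + V\right) = 4 \left(- V\right) = - 4 V$)
$X = \frac{385}{24}$ ($X = \frac{\left(-5 - 2\right)^{2} - \frac{7}{8}}{3} = \frac{\left(-7\right)^{2} - \frac{7}{8}}{3} = \frac{49 - \frac{7}{8}}{3} = \frac{1}{3} \cdot \frac{385}{8} = \frac{385}{24} \approx 16.042$)
$\frac{1}{X} = \frac{1}{\frac{385}{24}} = \frac{24}{385}$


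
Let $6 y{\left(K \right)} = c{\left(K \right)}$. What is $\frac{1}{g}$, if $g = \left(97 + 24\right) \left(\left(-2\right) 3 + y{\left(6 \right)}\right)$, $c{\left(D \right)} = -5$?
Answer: $- \frac{6}{4961} \approx -0.0012094$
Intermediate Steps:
$y{\left(K \right)} = - \frac{5}{6}$ ($y{\left(K \right)} = \frac{1}{6} \left(-5\right) = - \frac{5}{6}$)
$g = - \frac{4961}{6}$ ($g = \left(97 + 24\right) \left(\left(-2\right) 3 - \frac{5}{6}\right) = 121 \left(-6 - \frac{5}{6}\right) = 121 \left(- \frac{41}{6}\right) = - \frac{4961}{6} \approx -826.83$)
$\frac{1}{g} = \frac{1}{- \frac{4961}{6}} = - \frac{6}{4961}$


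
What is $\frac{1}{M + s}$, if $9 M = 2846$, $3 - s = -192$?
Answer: $\frac{9}{4601} \approx 0.0019561$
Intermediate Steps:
$s = 195$ ($s = 3 - -192 = 3 + 192 = 195$)
$M = \frac{2846}{9}$ ($M = \frac{1}{9} \cdot 2846 = \frac{2846}{9} \approx 316.22$)
$\frac{1}{M + s} = \frac{1}{\frac{2846}{9} + 195} = \frac{1}{\frac{4601}{9}} = \frac{9}{4601}$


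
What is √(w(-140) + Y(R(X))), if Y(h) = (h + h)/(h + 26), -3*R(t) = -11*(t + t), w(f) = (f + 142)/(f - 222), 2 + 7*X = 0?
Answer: I*√373215665/45431 ≈ 0.42523*I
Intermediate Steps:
X = -2/7 (X = -2/7 + (⅐)*0 = -2/7 + 0 = -2/7 ≈ -0.28571)
w(f) = (142 + f)/(-222 + f)
R(t) = 22*t/3 (R(t) = -(-11)*(t + t)/3 = -(-11)*2*t/3 = -(-22)*t/3 = 22*t/3)
Y(h) = 2*h/(26 + h) (Y(h) = (2*h)/(26 + h) = 2*h/(26 + h))
√(w(-140) + Y(R(X))) = √((142 - 140)/(-222 - 140) + 2*((22/3)*(-2/7))/(26 + (22/3)*(-2/7))) = √(2/(-362) + 2*(-44/21)/(26 - 44/21)) = √(-1/362*2 + 2*(-44/21)/(502/21)) = √(-1/181 + 2*(-44/21)*(21/502)) = √(-1/181 - 44/251) = √(-8215/45431) = I*√373215665/45431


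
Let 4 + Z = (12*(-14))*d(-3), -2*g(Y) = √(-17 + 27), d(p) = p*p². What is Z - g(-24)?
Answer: 4532 + √10/2 ≈ 4533.6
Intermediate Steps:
d(p) = p³
g(Y) = -√10/2 (g(Y) = -√(-17 + 27)/2 = -√10/2)
Z = 4532 (Z = -4 + (12*(-14))*(-3)³ = -4 - 168*(-27) = -4 + 4536 = 4532)
Z - g(-24) = 4532 - (-1)*√10/2 = 4532 + √10/2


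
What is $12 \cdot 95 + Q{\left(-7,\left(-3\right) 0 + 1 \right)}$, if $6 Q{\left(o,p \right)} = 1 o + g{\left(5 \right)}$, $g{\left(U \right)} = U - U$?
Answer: $\frac{6833}{6} \approx 1138.8$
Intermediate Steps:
$g{\left(U \right)} = 0$
$Q{\left(o,p \right)} = \frac{o}{6}$ ($Q{\left(o,p \right)} = \frac{1 o + 0}{6} = \frac{o + 0}{6} = \frac{o}{6}$)
$12 \cdot 95 + Q{\left(-7,\left(-3\right) 0 + 1 \right)} = 12 \cdot 95 + \frac{1}{6} \left(-7\right) = 1140 - \frac{7}{6} = \frac{6833}{6}$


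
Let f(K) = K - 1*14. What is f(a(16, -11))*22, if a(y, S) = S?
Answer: -550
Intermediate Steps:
f(K) = -14 + K (f(K) = K - 14 = -14 + K)
f(a(16, -11))*22 = (-14 - 11)*22 = -25*22 = -550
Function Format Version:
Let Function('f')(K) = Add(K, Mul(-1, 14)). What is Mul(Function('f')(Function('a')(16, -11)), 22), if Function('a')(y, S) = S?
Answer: -550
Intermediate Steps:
Function('f')(K) = Add(-14, K) (Function('f')(K) = Add(K, -14) = Add(-14, K))
Mul(Function('f')(Function('a')(16, -11)), 22) = Mul(Add(-14, -11), 22) = Mul(-25, 22) = -550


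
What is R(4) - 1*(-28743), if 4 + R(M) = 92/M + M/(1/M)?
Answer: 28778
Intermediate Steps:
R(M) = -4 + M² + 92/M (R(M) = -4 + (92/M + M/(1/M)) = -4 + (92/M + M*M) = -4 + (92/M + M²) = -4 + (M² + 92/M) = -4 + M² + 92/M)
R(4) - 1*(-28743) = (-4 + 4² + 92/4) - 1*(-28743) = (-4 + 16 + 92*(¼)) + 28743 = (-4 + 16 + 23) + 28743 = 35 + 28743 = 28778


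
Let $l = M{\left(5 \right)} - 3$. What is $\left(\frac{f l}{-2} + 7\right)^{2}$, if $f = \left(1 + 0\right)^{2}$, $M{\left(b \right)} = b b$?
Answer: $16$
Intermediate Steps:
$M{\left(b \right)} = b^{2}$
$f = 1$ ($f = 1^{2} = 1$)
$l = 22$ ($l = 5^{2} - 3 = 25 - 3 = 22$)
$\left(\frac{f l}{-2} + 7\right)^{2} = \left(\frac{1 \cdot 22}{-2} + 7\right)^{2} = \left(22 \left(- \frac{1}{2}\right) + 7\right)^{2} = \left(-11 + 7\right)^{2} = \left(-4\right)^{2} = 16$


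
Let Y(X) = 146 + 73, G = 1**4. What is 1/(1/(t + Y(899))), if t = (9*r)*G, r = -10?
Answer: 129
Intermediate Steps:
G = 1
Y(X) = 219
t = -90 (t = (9*(-10))*1 = -90*1 = -90)
1/(1/(t + Y(899))) = 1/(1/(-90 + 219)) = 1/(1/129) = 129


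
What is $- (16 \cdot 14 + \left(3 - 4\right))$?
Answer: $-223$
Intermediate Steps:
$- (16 \cdot 14 + \left(3 - 4\right)) = - (224 + \left(3 - 4\right)) = - (224 - 1) = \left(-1\right) 223 = -223$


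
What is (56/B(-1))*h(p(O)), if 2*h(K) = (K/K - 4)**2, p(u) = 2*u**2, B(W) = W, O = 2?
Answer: -252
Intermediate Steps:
h(K) = 9/2 (h(K) = (K/K - 4)**2/2 = (1 - 4)**2/2 = (1/2)*(-3)**2 = (1/2)*9 = 9/2)
(56/B(-1))*h(p(O)) = (56/(-1))*(9/2) = (56*(-1))*(9/2) = -56*9/2 = -252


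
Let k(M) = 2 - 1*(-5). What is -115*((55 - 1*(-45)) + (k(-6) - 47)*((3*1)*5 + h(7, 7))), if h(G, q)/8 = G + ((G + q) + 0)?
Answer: 830300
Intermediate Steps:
h(G, q) = 8*q + 16*G (h(G, q) = 8*(G + ((G + q) + 0)) = 8*(G + (G + q)) = 8*(q + 2*G) = 8*q + 16*G)
k(M) = 7 (k(M) = 2 + 5 = 7)
-115*((55 - 1*(-45)) + (k(-6) - 47)*((3*1)*5 + h(7, 7))) = -115*((55 - 1*(-45)) + (7 - 47)*((3*1)*5 + (8*7 + 16*7))) = -115*((55 + 45) - 40*(3*5 + (56 + 112))) = -115*(100 - 40*(15 + 168)) = -115*(100 - 40*183) = -115*(100 - 7320) = -115*(-7220) = 830300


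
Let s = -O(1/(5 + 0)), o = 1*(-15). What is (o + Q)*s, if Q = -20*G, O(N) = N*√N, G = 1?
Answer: 7*√5/5 ≈ 3.1305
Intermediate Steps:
O(N) = N^(3/2)
o = -15
Q = -20 (Q = -20*1 = -20)
s = -√5/25 (s = -(1/(5 + 0))^(3/2) = -(1/5)^(3/2) = -(⅕)^(3/2) = -√5/25 ≈ -0.089443)
(o + Q)*s = (-15 - 20)*(-√5/25) = -(-7)*√5/5 = 7*√5/5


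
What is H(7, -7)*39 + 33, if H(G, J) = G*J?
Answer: -1878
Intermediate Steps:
H(7, -7)*39 + 33 = (7*(-7))*39 + 33 = -49*39 + 33 = -1911 + 33 = -1878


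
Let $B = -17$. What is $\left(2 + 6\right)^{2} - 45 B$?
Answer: $829$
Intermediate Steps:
$\left(2 + 6\right)^{2} - 45 B = \left(2 + 6\right)^{2} - -765 = 8^{2} + 765 = 64 + 765 = 829$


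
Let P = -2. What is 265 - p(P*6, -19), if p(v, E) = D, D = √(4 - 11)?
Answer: 265 - I*√7 ≈ 265.0 - 2.6458*I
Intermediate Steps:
D = I*√7 (D = √(-7) = I*√7 ≈ 2.6458*I)
p(v, E) = I*√7
265 - p(P*6, -19) = 265 - I*√7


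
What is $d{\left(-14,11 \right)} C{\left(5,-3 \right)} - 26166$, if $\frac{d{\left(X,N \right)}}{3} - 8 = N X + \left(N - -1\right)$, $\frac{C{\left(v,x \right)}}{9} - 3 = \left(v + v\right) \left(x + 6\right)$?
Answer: $-145560$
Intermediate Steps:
$C{\left(v,x \right)} = 27 + 18 v \left(6 + x\right)$ ($C{\left(v,x \right)} = 27 + 9 \left(v + v\right) \left(x + 6\right) = 27 + 9 \cdot 2 v \left(6 + x\right) = 27 + 18 v \left(6 + x\right)$)
$d{\left(X,N \right)} = 27 + 3 N + 3 N X$ ($d{\left(X,N \right)} = 24 + 3 \left(N X + \left(N - -1\right)\right) = 24 + 3 \left(N X + \left(N + 1\right)\right) = 24 + 3 \left(N X + \left(1 + N\right)\right) = 24 + 3 \left(1 + N + N X\right) = 24 + \left(3 + 3 N + 3 N X\right) = 27 + 3 N + 3 N X$)
$d{\left(-14,11 \right)} C{\left(5,-3 \right)} - 26166 = \left(27 + 3 \cdot 11 + 3 \cdot 11 \left(-14\right)\right) \left(27 + 108 \cdot 5 + 18 \cdot 5 \left(-3\right)\right) - 26166 = \left(27 + 33 - 462\right) \left(27 + 540 - 270\right) - 26166 = \left(-402\right) 297 - 26166 = -119394 - 26166 = -145560$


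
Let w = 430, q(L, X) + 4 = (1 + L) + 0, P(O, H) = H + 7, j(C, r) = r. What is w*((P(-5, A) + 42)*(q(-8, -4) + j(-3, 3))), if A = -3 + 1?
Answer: -161680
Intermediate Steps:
A = -2
P(O, H) = 7 + H
q(L, X) = -3 + L (q(L, X) = -4 + ((1 + L) + 0) = -4 + (1 + L) = -3 + L)
w*((P(-5, A) + 42)*(q(-8, -4) + j(-3, 3))) = 430*(((7 - 2) + 42)*((-3 - 8) + 3)) = 430*((5 + 42)*(-11 + 3)) = 430*(47*(-8)) = 430*(-376) = -161680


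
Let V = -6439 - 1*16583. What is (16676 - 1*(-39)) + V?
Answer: -6307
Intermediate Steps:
V = -23022 (V = -6439 - 16583 = -23022)
(16676 - 1*(-39)) + V = (16676 - 1*(-39)) - 23022 = (16676 + 39) - 23022 = 16715 - 23022 = -6307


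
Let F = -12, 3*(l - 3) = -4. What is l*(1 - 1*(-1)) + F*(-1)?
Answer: 46/3 ≈ 15.333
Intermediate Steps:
l = 5/3 (l = 3 + (1/3)*(-4) = 3 - 4/3 = 5/3 ≈ 1.6667)
l*(1 - 1*(-1)) + F*(-1) = 5*(1 - 1*(-1))/3 - 12*(-1) = 5*(1 + 1)/3 + 12 = (5/3)*2 + 12 = 10/3 + 12 = 46/3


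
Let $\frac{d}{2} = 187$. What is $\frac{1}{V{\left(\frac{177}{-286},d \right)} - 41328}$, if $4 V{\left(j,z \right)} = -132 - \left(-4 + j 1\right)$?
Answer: $- \frac{1144}{47315663} \approx -2.4178 \cdot 10^{-5}$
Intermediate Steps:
$d = 374$ ($d = 2 \cdot 187 = 374$)
$V{\left(j,z \right)} = -32 - \frac{j}{4}$ ($V{\left(j,z \right)} = \frac{-132 - \left(-4 + j 1\right)}{4} = \frac{-132 - \left(-4 + j\right)}{4} = \frac{-128 - j}{4} = -32 - \frac{j}{4}$)
$\frac{1}{V{\left(\frac{177}{-286},d \right)} - 41328} = \frac{1}{\left(-32 - \frac{177 \frac{1}{-286}}{4}\right) - 41328} = \frac{1}{\left(-32 - \frac{177 \left(- \frac{1}{286}\right)}{4}\right) - 41328} = \frac{1}{\left(-32 - - \frac{177}{1144}\right) - 41328} = \frac{1}{\left(-32 + \frac{177}{1144}\right) - 41328} = \frac{1}{- \frac{36431}{1144} - 41328} = \frac{1}{- \frac{47315663}{1144}} = - \frac{1144}{47315663}$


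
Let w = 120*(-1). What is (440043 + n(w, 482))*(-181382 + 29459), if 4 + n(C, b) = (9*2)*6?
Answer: -66868452681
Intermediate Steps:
w = -120
n(C, b) = 104 (n(C, b) = -4 + (9*2)*6 = -4 + 18*6 = -4 + 108 = 104)
(440043 + n(w, 482))*(-181382 + 29459) = (440043 + 104)*(-181382 + 29459) = 440147*(-151923) = -66868452681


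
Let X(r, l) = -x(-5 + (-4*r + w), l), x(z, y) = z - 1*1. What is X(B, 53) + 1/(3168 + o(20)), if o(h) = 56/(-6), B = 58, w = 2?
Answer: 2236339/9476 ≈ 236.00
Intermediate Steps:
o(h) = -28/3 (o(h) = 56*(-⅙) = -28/3)
x(z, y) = -1 + z (x(z, y) = z - 1 = -1 + z)
X(r, l) = 4 + 4*r (X(r, l) = -(-1 + (-5 + (-4*r + 2))) = -(-1 + (-5 + (2 - 4*r))) = -(-1 + (-3 - 4*r)) = -(-4 - 4*r) = 4 + 4*r)
X(B, 53) + 1/(3168 + o(20)) = (4 + 4*58) + 1/(3168 - 28/3) = (4 + 232) + 1/(9476/3) = 236 + 3/9476 = 2236339/9476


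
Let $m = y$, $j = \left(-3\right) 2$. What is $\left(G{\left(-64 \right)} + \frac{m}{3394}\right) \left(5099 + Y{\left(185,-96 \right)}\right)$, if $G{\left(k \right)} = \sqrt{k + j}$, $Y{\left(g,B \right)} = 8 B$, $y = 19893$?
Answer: $\frac{86156583}{3394} + 4331 i \sqrt{70} \approx 25385.0 + 36236.0 i$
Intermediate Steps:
$j = -6$
$G{\left(k \right)} = \sqrt{-6 + k}$ ($G{\left(k \right)} = \sqrt{k - 6} = \sqrt{-6 + k}$)
$m = 19893$
$\left(G{\left(-64 \right)} + \frac{m}{3394}\right) \left(5099 + Y{\left(185,-96 \right)}\right) = \left(\sqrt{-6 - 64} + \frac{19893}{3394}\right) \left(5099 + 8 \left(-96\right)\right) = \left(\sqrt{-70} + 19893 \cdot \frac{1}{3394}\right) \left(5099 - 768\right) = \left(i \sqrt{70} + \frac{19893}{3394}\right) 4331 = \left(\frac{19893}{3394} + i \sqrt{70}\right) 4331 = \frac{86156583}{3394} + 4331 i \sqrt{70}$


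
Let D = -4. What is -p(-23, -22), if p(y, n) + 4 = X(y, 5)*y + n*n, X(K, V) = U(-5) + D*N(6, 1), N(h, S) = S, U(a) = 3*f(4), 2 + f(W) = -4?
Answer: -986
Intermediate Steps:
f(W) = -6 (f(W) = -2 - 4 = -6)
U(a) = -18 (U(a) = 3*(-6) = -18)
X(K, V) = -22 (X(K, V) = -18 - 4*1 = -18 - 4 = -22)
p(y, n) = -4 + n² - 22*y (p(y, n) = -4 + (-22*y + n*n) = -4 + (-22*y + n²) = -4 + (n² - 22*y) = -4 + n² - 22*y)
-p(-23, -22) = -(-4 + (-22)² - 22*(-23)) = -(-4 + 484 + 506) = -1*986 = -986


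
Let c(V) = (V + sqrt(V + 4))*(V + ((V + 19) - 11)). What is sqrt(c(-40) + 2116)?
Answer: 2*sqrt(1249 - 108*I) ≈ 70.748 - 3.0531*I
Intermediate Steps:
c(V) = (8 + 2*V)*(V + sqrt(4 + V)) (c(V) = (V + sqrt(4 + V))*(V + ((19 + V) - 11)) = (V + sqrt(4 + V))*(V + (8 + V)) = (V + sqrt(4 + V))*(8 + 2*V) = (8 + 2*V)*(V + sqrt(4 + V)))
sqrt(c(-40) + 2116) = sqrt((2*(-40)**2 + 8*(-40) + 8*sqrt(4 - 40) + 2*(-40)*sqrt(4 - 40)) + 2116) = sqrt((2*1600 - 320 + 8*sqrt(-36) + 2*(-40)*sqrt(-36)) + 2116) = sqrt((3200 - 320 + 8*(6*I) + 2*(-40)*(6*I)) + 2116) = sqrt((3200 - 320 + 48*I - 480*I) + 2116) = sqrt((2880 - 432*I) + 2116) = sqrt(4996 - 432*I)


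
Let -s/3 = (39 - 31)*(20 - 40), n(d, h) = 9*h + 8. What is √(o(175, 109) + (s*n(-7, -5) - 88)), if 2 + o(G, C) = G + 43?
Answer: 4*I*√1102 ≈ 132.79*I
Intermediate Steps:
n(d, h) = 8 + 9*h
o(G, C) = 41 + G (o(G, C) = -2 + (G + 43) = -2 + (43 + G) = 41 + G)
s = 480 (s = -3*(39 - 31)*(20 - 40) = -24*(-20) = -3*(-160) = 480)
√(o(175, 109) + (s*n(-7, -5) - 88)) = √((41 + 175) + (480*(8 + 9*(-5)) - 88)) = √(216 + (480*(8 - 45) - 88)) = √(216 + (480*(-37) - 88)) = √(216 + (-17760 - 88)) = √(216 - 17848) = √(-17632) = 4*I*√1102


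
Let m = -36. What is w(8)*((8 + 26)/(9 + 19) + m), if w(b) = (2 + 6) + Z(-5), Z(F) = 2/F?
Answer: -9253/35 ≈ -264.37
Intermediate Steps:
w(b) = 38/5 (w(b) = (2 + 6) + 2/(-5) = 8 + 2*(-⅕) = 8 - ⅖ = 38/5)
w(8)*((8 + 26)/(9 + 19) + m) = 38*((8 + 26)/(9 + 19) - 36)/5 = 38*(34/28 - 36)/5 = 38*(34*(1/28) - 36)/5 = 38*(17/14 - 36)/5 = (38/5)*(-487/14) = -9253/35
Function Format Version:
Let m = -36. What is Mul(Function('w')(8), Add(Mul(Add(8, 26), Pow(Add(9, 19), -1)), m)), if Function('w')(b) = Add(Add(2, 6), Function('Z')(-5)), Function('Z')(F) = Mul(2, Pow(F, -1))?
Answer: Rational(-9253, 35) ≈ -264.37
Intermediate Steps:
Function('w')(b) = Rational(38, 5) (Function('w')(b) = Add(Add(2, 6), Mul(2, Pow(-5, -1))) = Add(8, Mul(2, Rational(-1, 5))) = Add(8, Rational(-2, 5)) = Rational(38, 5))
Mul(Function('w')(8), Add(Mul(Add(8, 26), Pow(Add(9, 19), -1)), m)) = Mul(Rational(38, 5), Add(Mul(Add(8, 26), Pow(Add(9, 19), -1)), -36)) = Mul(Rational(38, 5), Add(Mul(34, Pow(28, -1)), -36)) = Mul(Rational(38, 5), Add(Mul(34, Rational(1, 28)), -36)) = Mul(Rational(38, 5), Add(Rational(17, 14), -36)) = Mul(Rational(38, 5), Rational(-487, 14)) = Rational(-9253, 35)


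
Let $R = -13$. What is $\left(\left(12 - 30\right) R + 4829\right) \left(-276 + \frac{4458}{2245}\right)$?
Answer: $- \frac{3114565206}{2245} \approx -1.3873 \cdot 10^{6}$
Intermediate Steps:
$\left(\left(12 - 30\right) R + 4829\right) \left(-276 + \frac{4458}{2245}\right) = \left(\left(12 - 30\right) \left(-13\right) + 4829\right) \left(-276 + \frac{4458}{2245}\right) = \left(\left(-18\right) \left(-13\right) + 4829\right) \left(-276 + 4458 \cdot \frac{1}{2245}\right) = \left(234 + 4829\right) \left(-276 + \frac{4458}{2245}\right) = 5063 \left(- \frac{615162}{2245}\right) = - \frac{3114565206}{2245}$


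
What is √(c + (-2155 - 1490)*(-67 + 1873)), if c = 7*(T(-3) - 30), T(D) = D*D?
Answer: I*√6583017 ≈ 2565.7*I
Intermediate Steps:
T(D) = D²
c = -147 (c = 7*((-3)² - 30) = 7*(9 - 30) = 7*(-21) = -147)
√(c + (-2155 - 1490)*(-67 + 1873)) = √(-147 + (-2155 - 1490)*(-67 + 1873)) = √(-147 - 3645*1806) = √(-147 - 6582870) = √(-6583017) = I*√6583017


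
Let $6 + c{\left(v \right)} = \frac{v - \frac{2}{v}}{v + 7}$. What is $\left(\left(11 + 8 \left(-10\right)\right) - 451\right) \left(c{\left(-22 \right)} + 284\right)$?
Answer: $- \frac{4795544}{33} \approx -1.4532 \cdot 10^{5}$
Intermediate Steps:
$c{\left(v \right)} = -6 + \frac{v - \frac{2}{v}}{7 + v}$ ($c{\left(v \right)} = -6 + \frac{v - \frac{2}{v}}{v + 7} = -6 + \frac{v - \frac{2}{v}}{7 + v}$)
$\left(\left(11 + 8 \left(-10\right)\right) - 451\right) \left(c{\left(-22 \right)} + 284\right) = \left(\left(11 + 8 \left(-10\right)\right) - 451\right) \left(\frac{-2 - -924 - 5 \left(-22\right)^{2}}{\left(-22\right) \left(7 - 22\right)} + 284\right) = \left(\left(11 - 80\right) - 451\right) \left(- \frac{-2 + 924 - 2420}{22 \left(-15\right)} + 284\right) = \left(-69 - 451\right) \left(\left(- \frac{1}{22}\right) \left(- \frac{1}{15}\right) \left(-2 + 924 - 2420\right) + 284\right) = - 520 \left(\left(- \frac{1}{22}\right) \left(- \frac{1}{15}\right) \left(-1498\right) + 284\right) = - 520 \left(- \frac{749}{165} + 284\right) = \left(-520\right) \frac{46111}{165} = - \frac{4795544}{33}$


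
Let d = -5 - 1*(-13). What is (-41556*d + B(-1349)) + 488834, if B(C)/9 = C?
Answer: 144245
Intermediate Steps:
B(C) = 9*C
d = 8 (d = -5 + 13 = 8)
(-41556*d + B(-1349)) + 488834 = (-41556*8 + 9*(-1349)) + 488834 = (-332448 - 12141) + 488834 = -344589 + 488834 = 144245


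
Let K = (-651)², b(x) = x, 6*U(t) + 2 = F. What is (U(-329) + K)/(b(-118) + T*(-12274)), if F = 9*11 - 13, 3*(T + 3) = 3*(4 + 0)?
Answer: -423815/12392 ≈ -34.201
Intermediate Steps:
T = 1 (T = -3 + (3*(4 + 0))/3 = -3 + (3*4)/3 = -3 + (⅓)*12 = -3 + 4 = 1)
F = 86 (F = 99 - 13 = 86)
U(t) = 14 (U(t) = -⅓ + (⅙)*86 = -⅓ + 43/3 = 14)
K = 423801
(U(-329) + K)/(b(-118) + T*(-12274)) = (14 + 423801)/(-118 + 1*(-12274)) = 423815/(-118 - 12274) = 423815/(-12392) = 423815*(-1/12392) = -423815/12392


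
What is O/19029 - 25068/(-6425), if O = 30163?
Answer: 670816247/122261325 ≈ 5.4867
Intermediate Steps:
O/19029 - 25068/(-6425) = 30163/19029 - 25068/(-6425) = 30163*(1/19029) - 25068*(-1/6425) = 30163/19029 + 25068/6425 = 670816247/122261325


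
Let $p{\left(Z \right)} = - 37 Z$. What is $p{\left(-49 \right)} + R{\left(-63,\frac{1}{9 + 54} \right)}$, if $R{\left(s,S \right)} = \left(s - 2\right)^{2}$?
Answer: $6038$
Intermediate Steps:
$R{\left(s,S \right)} = \left(-2 + s\right)^{2}$
$p{\left(-49 \right)} + R{\left(-63,\frac{1}{9 + 54} \right)} = \left(-37\right) \left(-49\right) + \left(-2 - 63\right)^{2} = 1813 + \left(-65\right)^{2} = 1813 + 4225 = 6038$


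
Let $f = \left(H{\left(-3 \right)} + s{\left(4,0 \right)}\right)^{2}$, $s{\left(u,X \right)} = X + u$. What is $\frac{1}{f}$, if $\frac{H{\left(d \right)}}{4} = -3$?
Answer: $\frac{1}{64} \approx 0.015625$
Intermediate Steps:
$H{\left(d \right)} = -12$ ($H{\left(d \right)} = 4 \left(-3\right) = -12$)
$f = 64$ ($f = \left(-12 + \left(0 + 4\right)\right)^{2} = \left(-12 + 4\right)^{2} = \left(-8\right)^{2} = 64$)
$\frac{1}{f} = \frac{1}{64}$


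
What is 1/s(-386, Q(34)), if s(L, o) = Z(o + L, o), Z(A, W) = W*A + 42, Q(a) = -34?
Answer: 1/14322 ≈ 6.9823e-5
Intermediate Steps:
Z(A, W) = 42 + A*W (Z(A, W) = A*W + 42 = 42 + A*W)
s(L, o) = 42 + o*(L + o) (s(L, o) = 42 + (o + L)*o = 42 + (L + o)*o = 42 + o*(L + o))
1/s(-386, Q(34)) = 1/(42 - 34*(-386 - 34)) = 1/(42 - 34*(-420)) = 1/(42 + 14280) = 1/14322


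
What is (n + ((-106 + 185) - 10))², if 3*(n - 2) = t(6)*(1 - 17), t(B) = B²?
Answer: 14641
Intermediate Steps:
n = -190 (n = 2 + (6²*(1 - 17))/3 = 2 + (36*(-16))/3 = 2 + (⅓)*(-576) = 2 - 192 = -190)
(n + ((-106 + 185) - 10))² = (-190 + ((-106 + 185) - 10))² = (-190 + (79 - 10))² = (-190 + 69)² = (-121)² = 14641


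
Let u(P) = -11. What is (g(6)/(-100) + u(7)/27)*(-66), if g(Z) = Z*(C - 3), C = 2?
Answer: 5159/225 ≈ 22.929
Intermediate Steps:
g(Z) = -Z (g(Z) = Z*(2 - 3) = Z*(-1) = -Z)
(g(6)/(-100) + u(7)/27)*(-66) = (-1*6/(-100) - 11/27)*(-66) = (-6*(-1/100) - 11*1/27)*(-66) = (3/50 - 11/27)*(-66) = -469/1350*(-66) = 5159/225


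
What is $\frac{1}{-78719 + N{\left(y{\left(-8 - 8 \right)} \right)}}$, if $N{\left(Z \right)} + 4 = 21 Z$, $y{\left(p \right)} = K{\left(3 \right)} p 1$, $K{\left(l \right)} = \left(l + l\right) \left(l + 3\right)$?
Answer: $- \frac{1}{90819} \approx -1.1011 \cdot 10^{-5}$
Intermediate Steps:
$K{\left(l \right)} = 2 l \left(3 + l\right)$
$y{\left(p \right)} = 36 p$ ($y{\left(p \right)} = 2 \cdot 3 \left(3 + 3\right) p 1 = 2 \cdot 3 \cdot 6 p 1 = 36 p 1 = 36 p$)
$N{\left(Z \right)} = -4 + 21 Z$
$\frac{1}{-78719 + N{\left(y{\left(-8 - 8 \right)} \right)}} = \frac{1}{-78719 + \left(-4 + 21 \cdot 36 \left(-8 - 8\right)\right)} = \frac{1}{-78719 + \left(-4 + 21 \cdot 36 \left(-16\right)\right)} = \frac{1}{-78719 + \left(-4 + 21 \left(-576\right)\right)} = \frac{1}{-78719 - 12100} = \frac{1}{-90819} = - \frac{1}{90819}$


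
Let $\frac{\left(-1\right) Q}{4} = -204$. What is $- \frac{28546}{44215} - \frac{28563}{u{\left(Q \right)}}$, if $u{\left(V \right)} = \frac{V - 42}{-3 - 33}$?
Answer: $\frac{2524598612}{1901245} \approx 1327.9$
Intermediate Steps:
$Q = 816$ ($Q = \left(-4\right) \left(-204\right) = 816$)
$u{\left(V \right)} = \frac{7}{6} - \frac{V}{36}$ ($u{\left(V \right)} = \frac{-42 + V}{-36} = \left(-42 + V\right) \left(- \frac{1}{36}\right) = \frac{7}{6} - \frac{V}{36}$)
$- \frac{28546}{44215} - \frac{28563}{u{\left(Q \right)}} = - \frac{28546}{44215} - \frac{28563}{\frac{7}{6} - \frac{68}{3}} = \left(-28546\right) \frac{1}{44215} - \frac{28563}{\frac{7}{6} - \frac{68}{3}} = - \frac{28546}{44215} - \frac{28563}{- \frac{43}{2}} = - \frac{28546}{44215} - - \frac{57126}{43} = - \frac{28546}{44215} + \frac{57126}{43} = \frac{2524598612}{1901245}$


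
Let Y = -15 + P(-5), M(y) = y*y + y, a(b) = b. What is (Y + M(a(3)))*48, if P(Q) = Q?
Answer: -384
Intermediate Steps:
M(y) = y + y² (M(y) = y² + y = y + y²)
Y = -20 (Y = -15 - 5 = -20)
(Y + M(a(3)))*48 = (-20 + 3*(1 + 3))*48 = (-20 + 3*4)*48 = (-20 + 12)*48 = -8*48 = -384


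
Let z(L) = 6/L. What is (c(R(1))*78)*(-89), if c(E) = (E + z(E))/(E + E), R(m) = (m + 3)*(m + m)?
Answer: -121485/32 ≈ -3796.4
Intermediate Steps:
R(m) = 2*m*(3 + m) (R(m) = (3 + m)*(2*m) = 2*m*(3 + m))
c(E) = (E + 6/E)/(2*E) (c(E) = (E + 6/E)/(E + E) = (E + 6/E)/((2*E)) = (E + 6/E)*(1/(2*E)) = (E + 6/E)/(2*E))
(c(R(1))*78)*(-89) = ((½ + 3/(2*1*(3 + 1))²)*78)*(-89) = ((½ + 3/(2*1*4)²)*78)*(-89) = ((½ + 3/8²)*78)*(-89) = ((½ + 3*(1/64))*78)*(-89) = ((½ + 3/64)*78)*(-89) = ((35/64)*78)*(-89) = (1365/32)*(-89) = -121485/32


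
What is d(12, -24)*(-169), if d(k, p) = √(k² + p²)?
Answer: -2028*√5 ≈ -4534.8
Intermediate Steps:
d(12, -24)*(-169) = √(12² + (-24)²)*(-169) = √(144 + 576)*(-169) = √720*(-169) = (12*√5)*(-169) = -2028*√5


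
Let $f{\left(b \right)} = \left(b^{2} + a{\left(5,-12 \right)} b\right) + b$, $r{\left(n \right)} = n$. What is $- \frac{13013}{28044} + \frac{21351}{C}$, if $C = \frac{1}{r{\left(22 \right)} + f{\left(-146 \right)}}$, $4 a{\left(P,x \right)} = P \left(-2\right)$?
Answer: $\frac{12907629777295}{28044} \approx 4.6026 \cdot 10^{8}$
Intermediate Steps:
$a{\left(P,x \right)} = - \frac{P}{2}$ ($a{\left(P,x \right)} = \frac{P \left(-2\right)}{4} = \frac{\left(-2\right) P}{4} = - \frac{P}{2}$)
$f{\left(b \right)} = b^{2} - \frac{3 b}{2}$ ($f{\left(b \right)} = \left(b^{2} + \left(- \frac{1}{2}\right) 5 b\right) + b = \left(b^{2} - \frac{5 b}{2}\right) + b = b^{2} - \frac{3 b}{2}$)
$C = \frac{1}{21557}$ ($C = \frac{1}{22 + \frac{1}{2} \left(-146\right) \left(-3 + 2 \left(-146\right)\right)} = \frac{1}{22 + \frac{1}{2} \left(-146\right) \left(-3 - 292\right)} = \frac{1}{22 + \frac{1}{2} \left(-146\right) \left(-295\right)} = \frac{1}{22 + 21535} = \frac{1}{21557} \approx 4.6389 \cdot 10^{-5}$)
$- \frac{13013}{28044} + \frac{21351}{C} = - \frac{13013}{28044} + 21351 \frac{1}{\frac{1}{21557}} = \left(-13013\right) \frac{1}{28044} + 21351 \cdot 21557 = - \frac{13013}{28044} + 460263507 = \frac{12907629777295}{28044}$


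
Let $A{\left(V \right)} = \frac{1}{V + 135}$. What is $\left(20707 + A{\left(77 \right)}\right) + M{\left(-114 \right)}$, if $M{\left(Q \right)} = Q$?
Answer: $\frac{4365717}{212} \approx 20593.0$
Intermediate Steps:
$A{\left(V \right)} = \frac{1}{135 + V}$
$\left(20707 + A{\left(77 \right)}\right) + M{\left(-114 \right)} = \left(20707 + \frac{1}{135 + 77}\right) - 114 = \left(20707 + \frac{1}{212}\right) - 114 = \frac{4389885}{212} - 114 = \frac{4365717}{212}$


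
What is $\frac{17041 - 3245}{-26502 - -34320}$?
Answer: $\frac{6898}{3909} \approx 1.7646$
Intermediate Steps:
$\frac{17041 - 3245}{-26502 - -34320} = \frac{13796}{-26502 + 34320} = \frac{13796}{7818} = 13796 \cdot \frac{1}{7818} = \frac{6898}{3909}$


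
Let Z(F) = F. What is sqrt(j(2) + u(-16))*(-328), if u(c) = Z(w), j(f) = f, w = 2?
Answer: -656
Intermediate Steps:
u(c) = 2
sqrt(j(2) + u(-16))*(-328) = sqrt(2 + 2)*(-328) = sqrt(4)*(-328) = 2*(-328) = -656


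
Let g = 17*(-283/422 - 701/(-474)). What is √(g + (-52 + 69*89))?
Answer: √15261124408341/50007 ≈ 78.120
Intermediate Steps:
g = 687140/50007 (g = 17*(-283*1/422 - 701*(-1/474)) = 17*(-283/422 + 701/474) = 17*(40420/50007) = 687140/50007 ≈ 13.741)
√(g + (-52 + 69*89)) = √(687140/50007 + (-52 + 69*89)) = √(687140/50007 + (-52 + 6141)) = √(687140/50007 + 6089) = √(305179763/50007) = √15261124408341/50007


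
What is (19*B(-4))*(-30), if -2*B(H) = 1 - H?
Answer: 1425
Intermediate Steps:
B(H) = -½ + H/2 (B(H) = -(1 - H)/2 = -½ + H/2)
(19*B(-4))*(-30) = (19*(-½ + (½)*(-4)))*(-30) = (19*(-½ - 2))*(-30) = (19*(-5/2))*(-30) = -95/2*(-30) = 1425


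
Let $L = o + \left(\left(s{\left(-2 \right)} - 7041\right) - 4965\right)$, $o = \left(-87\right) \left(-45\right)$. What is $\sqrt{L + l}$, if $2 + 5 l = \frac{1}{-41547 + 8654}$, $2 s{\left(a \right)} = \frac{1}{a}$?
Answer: $\frac{i \sqrt{875475626557945}}{328930} \approx 89.954 i$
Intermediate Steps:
$s{\left(a \right)} = \frac{1}{2 a}$
$l = - \frac{65787}{164465}$ ($l = - \frac{2}{5} + \frac{1}{5 \left(-41547 + 8654\right)} = - \frac{2}{5} + \frac{1}{5 \left(-32893\right)} = - \frac{2}{5} + \frac{1}{5} \left(- \frac{1}{32893}\right) = - \frac{2}{5} - \frac{1}{164465} = - \frac{65787}{164465} \approx -0.40001$)
$o = 3915$
$L = - \frac{32365}{4}$ ($L = 3915 - \left(12006 + \frac{1}{4}\right) = 3915 + \left(\left(\frac{1}{2} \left(- \frac{1}{2}\right) - 7041\right) - 4965\right) = 3915 - \frac{48025}{4} = - \frac{32365}{4} \approx -8091.3$)
$\sqrt{L + l} = \sqrt{- \frac{32365}{4} - \frac{65787}{164465}} = \sqrt{- \frac{5323172873}{657860}} = \frac{i \sqrt{875475626557945}}{328930}$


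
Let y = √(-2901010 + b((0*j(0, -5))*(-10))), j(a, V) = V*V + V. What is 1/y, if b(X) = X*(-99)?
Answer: -I*√2901010/2901010 ≈ -0.00058712*I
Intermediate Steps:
j(a, V) = V + V² (j(a, V) = V² + V = V + V²)
b(X) = -99*X
y = I*√2901010 (y = √(-2901010 - 99*0*(-5*(1 - 5))*(-10)) = √(-2901010 - 99*0*(-5*(-4))*(-10)) = √(-2901010 - 99*0*20*(-10)) = √(-2901010 - 0*(-10)) = √(-2901010 - 99*0) = √(-2901010 + 0) = √(-2901010) = I*√2901010 ≈ 1703.2*I)
1/y = 1/(I*√2901010) = -I*√2901010/2901010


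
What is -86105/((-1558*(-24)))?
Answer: -86105/37392 ≈ -2.3028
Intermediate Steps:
-86105/((-1558*(-24))) = -86105/37392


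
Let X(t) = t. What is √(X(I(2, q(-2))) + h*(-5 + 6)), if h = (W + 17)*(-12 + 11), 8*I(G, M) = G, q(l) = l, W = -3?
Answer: I*√55/2 ≈ 3.7081*I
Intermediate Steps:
I(G, M) = G/8
h = -14 (h = (-3 + 17)*(-12 + 11) = 14*(-1) = -14)
√(X(I(2, q(-2))) + h*(-5 + 6)) = √((⅛)*2 - 14*(-5 + 6)) = √(¼ - 14*1) = √(¼ - 14) = √(-55/4) = I*√55/2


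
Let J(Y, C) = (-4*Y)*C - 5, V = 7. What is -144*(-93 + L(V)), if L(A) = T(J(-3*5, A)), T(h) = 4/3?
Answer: 13200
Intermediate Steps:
J(Y, C) = -5 - 4*C*Y (J(Y, C) = -4*C*Y - 5 = -5 - 4*C*Y)
T(h) = 4/3 (T(h) = 4*(⅓) = 4/3)
L(A) = 4/3
-144*(-93 + L(V)) = -144*(-93 + 4/3) = -144*(-275/3) = 13200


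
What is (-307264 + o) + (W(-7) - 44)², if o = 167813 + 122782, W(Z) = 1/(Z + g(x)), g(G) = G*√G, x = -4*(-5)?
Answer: -931401591700/63218401 - 27986960*√5/63218401 ≈ -14734.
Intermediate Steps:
x = 20
g(G) = G^(3/2)
W(Z) = 1/(Z + 40*√5) (W(Z) = 1/(Z + 20^(3/2)) = 1/(Z + 40*√5))
o = 290595
(-307264 + o) + (W(-7) - 44)² = (-307264 + 290595) + (1/(-7 + 40*√5) - 44)² = -16669 + (-44 + 1/(-7 + 40*√5))²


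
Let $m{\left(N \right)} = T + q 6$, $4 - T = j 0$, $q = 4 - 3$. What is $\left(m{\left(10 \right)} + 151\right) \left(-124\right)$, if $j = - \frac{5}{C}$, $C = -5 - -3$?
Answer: $-19964$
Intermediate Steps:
$C = -2$ ($C = -5 + 3 = -2$)
$q = 1$ ($q = 4 - 3 = 1$)
$j = \frac{5}{2}$ ($j = - \frac{5}{-2} = \left(-5\right) \left(- \frac{1}{2}\right) = \frac{5}{2} \approx 2.5$)
$T = 4$ ($T = 4 - \frac{5}{2} \cdot 0 = 4 - 0 = 4 + 0 = 4$)
$m{\left(N \right)} = 10$ ($m{\left(N \right)} = 4 + 1 \cdot 6 = 4 + 6 = 10$)
$\left(m{\left(10 \right)} + 151\right) \left(-124\right) = \left(10 + 151\right) \left(-124\right) = 161 \left(-124\right) = -19964$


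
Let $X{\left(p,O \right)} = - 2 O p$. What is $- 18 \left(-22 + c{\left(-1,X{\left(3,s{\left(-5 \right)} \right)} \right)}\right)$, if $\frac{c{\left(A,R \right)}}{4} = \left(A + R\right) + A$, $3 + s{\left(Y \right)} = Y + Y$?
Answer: $-5076$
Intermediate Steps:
$s{\left(Y \right)} = -3 + 2 Y$ ($s{\left(Y \right)} = -3 + \left(Y + Y\right) = -3 + 2 Y$)
$X{\left(p,O \right)} = - 2 O p$
$c{\left(A,R \right)} = 4 R + 8 A$ ($c{\left(A,R \right)} = 4 \left(\left(A + R\right) + A\right) = 4 \left(R + 2 A\right) = 4 R + 8 A$)
$- 18 \left(-22 + c{\left(-1,X{\left(3,s{\left(-5 \right)} \right)} \right)}\right) = - 18 \left(-22 + \left(4 \left(\left(-2\right) \left(-3 + 2 \left(-5\right)\right) 3\right) + 8 \left(-1\right)\right)\right) = - 18 \left(-22 - \left(8 - 4 \left(\left(-2\right) \left(-3 - 10\right) 3\right)\right)\right) = - 18 \left(-22 - \left(8 - 4 \left(\left(-2\right) \left(-13\right) 3\right)\right)\right) = - 18 \left(-22 + \left(4 \cdot 78 - 8\right)\right) = - 18 \left(-22 + \left(312 - 8\right)\right) = - 18 \left(-22 + 304\right) = \left(-18\right) 282 = -5076$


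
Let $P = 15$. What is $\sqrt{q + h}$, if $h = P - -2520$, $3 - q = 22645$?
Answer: $i \sqrt{20107} \approx 141.8 i$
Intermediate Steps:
$q = -22642$ ($q = 3 - 22645 = -22642$)
$h = 2535$ ($h = 15 - -2520 = 15 + 2520 = 2535$)
$\sqrt{q + h} = \sqrt{-22642 + 2535} = \sqrt{-20107} = i \sqrt{20107}$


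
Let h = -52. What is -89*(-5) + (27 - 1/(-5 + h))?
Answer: 26905/57 ≈ 472.02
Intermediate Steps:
-89*(-5) + (27 - 1/(-5 + h)) = -89*(-5) + (27 - 1/(-5 - 52)) = 445 + (27 - 1/(-57)) = 445 + (27 - 1*(-1/57)) = 445 + (27 + 1/57) = 445 + 1540/57 = 26905/57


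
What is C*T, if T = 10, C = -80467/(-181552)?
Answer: 402335/90776 ≈ 4.4322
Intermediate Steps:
C = 80467/181552 (C = -80467*(-1/181552) = 80467/181552 ≈ 0.44322)
C*T = (80467/181552)*10 = 402335/90776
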